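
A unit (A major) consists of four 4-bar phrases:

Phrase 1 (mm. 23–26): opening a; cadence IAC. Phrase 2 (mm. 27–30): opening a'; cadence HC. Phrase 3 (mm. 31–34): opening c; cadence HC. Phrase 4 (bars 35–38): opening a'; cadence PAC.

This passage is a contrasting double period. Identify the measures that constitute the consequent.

In a double period the four phrases pair into a large antecedent (phrases 1–2, ending half cadence) and a large consequent (phrases 3–4, ending perfect authentic cadence). The consequent spans mm. 31–38.

measures 31–38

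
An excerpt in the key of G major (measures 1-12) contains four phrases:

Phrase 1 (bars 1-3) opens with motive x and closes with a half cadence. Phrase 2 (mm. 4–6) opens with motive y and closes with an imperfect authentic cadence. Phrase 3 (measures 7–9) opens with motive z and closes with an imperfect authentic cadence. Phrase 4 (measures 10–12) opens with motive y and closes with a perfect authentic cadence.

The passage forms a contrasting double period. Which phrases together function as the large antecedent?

phrases 1 and 2

In a double period the first pair of phrases (ending imperfect authentic cadence) is the large antecedent and the second pair (ending perfect authentic cadence) is the large consequent; the antecedent is phrases 1 and 2.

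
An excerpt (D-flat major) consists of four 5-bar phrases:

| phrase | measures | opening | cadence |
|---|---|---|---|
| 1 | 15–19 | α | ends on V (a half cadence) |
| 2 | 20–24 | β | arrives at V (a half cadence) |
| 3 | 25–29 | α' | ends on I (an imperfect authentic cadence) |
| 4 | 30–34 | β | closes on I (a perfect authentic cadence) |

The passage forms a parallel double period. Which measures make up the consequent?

measures 25–34

In a double period the first pair of phrases (ending half cadence) is the large antecedent and the second pair (ending perfect authentic cadence) is the large consequent; the consequent is measures 25–34.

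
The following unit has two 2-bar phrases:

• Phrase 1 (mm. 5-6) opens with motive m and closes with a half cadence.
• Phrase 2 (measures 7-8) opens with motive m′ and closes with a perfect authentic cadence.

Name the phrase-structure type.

Phrase 1 ends with a half cadence (weaker) and phrase 2 with a perfect authentic cadence (stronger): antecedent + consequent = a period.
The two phrases open with the same material (m / m′), so the period is parallel.

parallel period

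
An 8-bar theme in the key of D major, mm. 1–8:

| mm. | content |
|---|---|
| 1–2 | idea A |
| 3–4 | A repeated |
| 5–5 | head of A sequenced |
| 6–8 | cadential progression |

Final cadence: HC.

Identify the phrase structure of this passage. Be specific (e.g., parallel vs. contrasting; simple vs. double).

sentence

Basic idea (measures 1–2) + its repetition (bars 3–4) form the presentation; fragmentation and cadence (mm. 5–8) form the continuation — the 8-bar whole is a sentence.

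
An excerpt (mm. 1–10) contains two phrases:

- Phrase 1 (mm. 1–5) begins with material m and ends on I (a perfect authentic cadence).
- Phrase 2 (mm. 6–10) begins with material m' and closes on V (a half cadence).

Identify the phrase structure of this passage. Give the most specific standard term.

phrase group

The second phrase closes with a half cadence, which is not stronger than the first phrase's perfect authentic cadence; without a weak→strong cadential pair there is no antecedent–consequent relationship, so this is a phrase group rather than a period.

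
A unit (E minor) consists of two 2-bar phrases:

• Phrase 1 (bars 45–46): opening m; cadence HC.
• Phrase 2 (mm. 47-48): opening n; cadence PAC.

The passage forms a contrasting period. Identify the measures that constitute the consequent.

The antecedent is the phrase ending with the weaker cadence (half cadence, phrase 1) and the consequent the one ending more conclusively (perfect authentic cadence, phrase 2); the consequent is mm. 47-48.

measures 47–48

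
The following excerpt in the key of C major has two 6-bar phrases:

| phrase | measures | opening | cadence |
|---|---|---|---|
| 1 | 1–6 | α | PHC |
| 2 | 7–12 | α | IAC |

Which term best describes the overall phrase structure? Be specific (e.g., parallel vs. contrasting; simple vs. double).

Phrase 1 ends with a Phrygian half cadence (weaker) and phrase 2 with an imperfect authentic cadence (stronger): antecedent + consequent = a period.
The two phrases open with the same material (α / α), so the period is parallel.

parallel period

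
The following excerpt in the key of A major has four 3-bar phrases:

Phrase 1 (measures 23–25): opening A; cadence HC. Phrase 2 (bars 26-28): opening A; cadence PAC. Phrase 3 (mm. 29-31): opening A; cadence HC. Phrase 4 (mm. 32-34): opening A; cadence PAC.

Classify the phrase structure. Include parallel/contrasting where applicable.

The cadence pattern HC–PAC–HC–PAC is weak–strong twice, and phrases 3–4 restate phrases 1–2: a period heard twice, not a double period (which would end weakly at phrase 2).

repeated period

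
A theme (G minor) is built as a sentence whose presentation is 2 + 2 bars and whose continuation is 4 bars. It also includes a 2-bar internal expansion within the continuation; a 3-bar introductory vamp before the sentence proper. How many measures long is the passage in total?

13 measures

Basic sentence: 2 + 2 + 4 = 8 bars.
8 (basic form) + 2 (internal expansion) + 3 (introduction) = 13.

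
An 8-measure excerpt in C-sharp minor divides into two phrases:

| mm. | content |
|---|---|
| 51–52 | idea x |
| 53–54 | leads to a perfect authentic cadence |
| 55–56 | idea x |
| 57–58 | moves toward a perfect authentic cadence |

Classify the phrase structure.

repeated phrase

Both phrases have the same opening (x) and the same cadence (perfect authentic cadence): the second is a restatement, not a consequent, so this is a repeated phrase rather than a period.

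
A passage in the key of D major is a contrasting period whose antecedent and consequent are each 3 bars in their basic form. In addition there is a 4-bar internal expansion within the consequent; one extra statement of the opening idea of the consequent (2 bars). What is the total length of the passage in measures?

12 measures

Basic contrasting period: 3 + 3 = 6 bars.
6 (basic form) + 4 (internal expansion) + 2 (extra statement) = 12.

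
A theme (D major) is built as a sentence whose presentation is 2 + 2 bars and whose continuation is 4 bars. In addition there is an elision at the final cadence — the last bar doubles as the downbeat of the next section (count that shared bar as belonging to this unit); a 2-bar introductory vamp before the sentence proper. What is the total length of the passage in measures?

10 measures

Basic sentence: 2 + 2 + 4 = 8 bars.
8 (basic form) + 2 (introduction) = 10.
The elision shares a bar with the next section but does not change this unit's count.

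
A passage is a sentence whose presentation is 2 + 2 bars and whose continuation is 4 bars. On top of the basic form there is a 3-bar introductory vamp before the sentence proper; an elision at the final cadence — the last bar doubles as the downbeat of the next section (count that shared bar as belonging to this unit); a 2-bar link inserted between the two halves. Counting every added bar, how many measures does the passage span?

Basic sentence: 2 + 2 + 4 = 8 bars.
8 (basic form) + 3 (introduction) + 2 (link) = 13.
The elision shares a bar with the next section but does not change this unit's count.

13 measures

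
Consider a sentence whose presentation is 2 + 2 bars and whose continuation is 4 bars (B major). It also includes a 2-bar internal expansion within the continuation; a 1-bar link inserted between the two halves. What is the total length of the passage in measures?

Basic sentence: 2 + 2 + 4 = 8 bars.
8 (basic form) + 2 (internal expansion) + 1 (link) = 11.

11 measures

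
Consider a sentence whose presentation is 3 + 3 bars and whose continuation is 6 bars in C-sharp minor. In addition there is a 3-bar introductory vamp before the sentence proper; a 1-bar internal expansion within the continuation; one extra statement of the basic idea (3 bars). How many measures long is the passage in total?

Basic sentence: 3 + 3 + 6 = 12 bars.
12 (basic form) + 3 (introduction) + 1 (internal expansion) + 3 (extra statement) = 19.

19 measures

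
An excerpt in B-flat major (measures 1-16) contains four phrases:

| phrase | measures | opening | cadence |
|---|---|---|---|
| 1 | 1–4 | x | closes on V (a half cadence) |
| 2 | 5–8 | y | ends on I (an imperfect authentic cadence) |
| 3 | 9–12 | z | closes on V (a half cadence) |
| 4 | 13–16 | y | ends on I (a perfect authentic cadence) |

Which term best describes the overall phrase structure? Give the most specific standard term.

Four phrases in two halves: the first half (mm. 1–8) ends with an imperfect authentic cadence, the second (mm. 9–16) with a perfect authentic cadence — a large antecedent–consequent pair, i.e. a double period.
Phrase 3 begins with different material from phrase 1, making it contrasting.

contrasting double period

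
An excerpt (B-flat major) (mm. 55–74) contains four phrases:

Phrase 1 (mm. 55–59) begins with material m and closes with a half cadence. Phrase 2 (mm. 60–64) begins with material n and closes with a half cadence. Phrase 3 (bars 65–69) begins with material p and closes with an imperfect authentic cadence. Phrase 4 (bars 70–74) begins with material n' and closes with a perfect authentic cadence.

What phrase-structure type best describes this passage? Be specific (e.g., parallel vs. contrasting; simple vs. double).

Four phrases in two halves: the first half (measures 55–64) ends with a half cadence, the second (bars 65–74) with a perfect authentic cadence — a large antecedent–consequent pair, i.e. a double period.
Phrase 3 begins with different material from phrase 1, making it contrasting.

contrasting double period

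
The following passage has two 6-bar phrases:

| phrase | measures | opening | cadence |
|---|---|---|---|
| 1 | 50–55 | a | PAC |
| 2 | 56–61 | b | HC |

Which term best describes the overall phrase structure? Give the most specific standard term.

The second phrase closes with a half cadence, which is not stronger than the first phrase's perfect authentic cadence; without a weak→strong cadential pair there is no antecedent–consequent relationship, so this is a phrase group rather than a period.

phrase group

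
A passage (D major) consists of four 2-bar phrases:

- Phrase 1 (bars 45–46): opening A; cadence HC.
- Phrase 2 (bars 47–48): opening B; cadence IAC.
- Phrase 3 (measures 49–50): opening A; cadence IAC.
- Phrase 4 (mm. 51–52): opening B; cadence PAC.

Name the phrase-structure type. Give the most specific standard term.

Four phrases in two halves: the first half (measures 45-48) ends with an imperfect authentic cadence, the second (bars 49–52) with a perfect authentic cadence — a large antecedent–consequent pair, i.e. a double period.
Phrase 3 begins with the same material as phrase 1, making it parallel.

parallel double period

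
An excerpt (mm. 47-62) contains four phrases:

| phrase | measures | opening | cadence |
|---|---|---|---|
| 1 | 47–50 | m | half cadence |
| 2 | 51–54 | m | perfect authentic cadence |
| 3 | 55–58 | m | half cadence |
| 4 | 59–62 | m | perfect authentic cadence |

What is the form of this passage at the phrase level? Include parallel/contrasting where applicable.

The cadence pattern HC–PAC–HC–PAC is weak–strong twice, and phrases 3–4 restate phrases 1–2: a period heard twice, not a double period (which would end weakly at phrase 2).

repeated period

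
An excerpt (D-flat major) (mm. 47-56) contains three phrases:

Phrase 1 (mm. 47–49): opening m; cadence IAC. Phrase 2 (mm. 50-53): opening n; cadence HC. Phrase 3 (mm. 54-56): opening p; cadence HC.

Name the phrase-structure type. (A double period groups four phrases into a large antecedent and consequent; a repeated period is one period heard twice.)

phrase group

The final phrase closes with a half cadence, which is not stronger than the preceding half cadence; the 3 phrases lack an overall antecedent–consequent design and so form a phrase group.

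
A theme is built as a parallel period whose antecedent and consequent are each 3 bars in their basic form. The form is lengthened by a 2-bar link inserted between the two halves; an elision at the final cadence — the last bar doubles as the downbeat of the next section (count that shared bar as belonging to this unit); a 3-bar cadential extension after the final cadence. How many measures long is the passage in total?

Basic parallel period: 3 + 3 = 6 bars.
6 (basic form) + 2 (link) + 3 (cadential extension) = 11.
The elision shares a bar with the next section but does not change this unit's count.

11 measures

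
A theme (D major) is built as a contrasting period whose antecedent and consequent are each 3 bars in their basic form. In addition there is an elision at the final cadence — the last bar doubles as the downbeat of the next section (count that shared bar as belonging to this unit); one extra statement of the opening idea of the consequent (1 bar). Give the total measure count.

Basic contrasting period: 3 + 3 = 6 bars.
6 (basic form) + 1 (extra statement) = 7.
The elision shares a bar with the next section but does not change this unit's count.

7 measures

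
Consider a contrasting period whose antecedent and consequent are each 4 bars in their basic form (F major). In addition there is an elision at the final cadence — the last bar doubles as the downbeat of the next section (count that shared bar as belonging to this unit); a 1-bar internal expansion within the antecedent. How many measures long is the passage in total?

Basic contrasting period: 4 + 4 = 8 bars.
8 (basic form) + 1 (internal expansion) = 9.
The elision shares a bar with the next section but does not change this unit's count.

9 measures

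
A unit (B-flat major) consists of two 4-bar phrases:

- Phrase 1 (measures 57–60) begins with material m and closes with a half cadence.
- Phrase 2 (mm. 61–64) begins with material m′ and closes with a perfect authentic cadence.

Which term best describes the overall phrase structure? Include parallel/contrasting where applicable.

Phrase 1 ends with a half cadence (weaker) and phrase 2 with a perfect authentic cadence (stronger): antecedent + consequent = a period.
The two phrases open with the same material (m / m′), so the period is parallel.

parallel period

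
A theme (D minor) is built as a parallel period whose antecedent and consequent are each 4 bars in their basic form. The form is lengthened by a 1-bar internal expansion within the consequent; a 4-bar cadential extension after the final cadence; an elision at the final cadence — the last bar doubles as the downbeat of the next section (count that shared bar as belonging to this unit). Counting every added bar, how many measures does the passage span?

13 measures

Basic parallel period: 4 + 4 = 8 bars.
8 (basic form) + 1 (internal expansion) + 4 (cadential extension) = 13.
The elision shares a bar with the next section but does not change this unit's count.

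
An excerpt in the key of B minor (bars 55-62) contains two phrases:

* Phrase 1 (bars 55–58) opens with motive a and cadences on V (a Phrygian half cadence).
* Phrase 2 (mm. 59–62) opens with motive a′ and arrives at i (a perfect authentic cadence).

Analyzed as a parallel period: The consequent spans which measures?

measures 59–62

The antecedent is the phrase ending with the weaker cadence (Phrygian half cadence, phrase 1) and the consequent the one ending more conclusively (perfect authentic cadence, phrase 2); the consequent is mm. 59–62.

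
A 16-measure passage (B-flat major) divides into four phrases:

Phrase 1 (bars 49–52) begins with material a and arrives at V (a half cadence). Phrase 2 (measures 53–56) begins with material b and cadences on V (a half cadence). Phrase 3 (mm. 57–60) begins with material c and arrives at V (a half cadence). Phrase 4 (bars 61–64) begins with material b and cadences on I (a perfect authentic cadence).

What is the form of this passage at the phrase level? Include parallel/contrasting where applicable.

contrasting double period

Four phrases in two halves: the first half (measures 49–56) ends with a half cadence, the second (measures 57-64) with a perfect authentic cadence — a large antecedent–consequent pair, i.e. a double period.
Phrase 3 begins with different material from phrase 1, making it contrasting.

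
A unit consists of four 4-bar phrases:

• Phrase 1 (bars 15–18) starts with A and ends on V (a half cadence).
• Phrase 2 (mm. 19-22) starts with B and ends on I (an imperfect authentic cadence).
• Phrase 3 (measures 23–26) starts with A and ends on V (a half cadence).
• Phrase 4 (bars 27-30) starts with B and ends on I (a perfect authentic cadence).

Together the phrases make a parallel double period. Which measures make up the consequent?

measures 23–30

In a double period the first pair of phrases (ending imperfect authentic cadence) is the large antecedent and the second pair (ending perfect authentic cadence) is the large consequent; the consequent is measures 23–30.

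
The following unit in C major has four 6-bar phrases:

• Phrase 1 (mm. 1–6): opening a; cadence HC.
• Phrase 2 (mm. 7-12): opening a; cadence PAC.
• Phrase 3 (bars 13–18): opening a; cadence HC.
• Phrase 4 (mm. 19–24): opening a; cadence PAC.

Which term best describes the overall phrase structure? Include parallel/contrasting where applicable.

repeated period

The cadence pattern HC–PAC–HC–PAC is weak–strong twice, and phrases 3–4 restate phrases 1–2: a period heard twice, not a double period (which would end weakly at phrase 2).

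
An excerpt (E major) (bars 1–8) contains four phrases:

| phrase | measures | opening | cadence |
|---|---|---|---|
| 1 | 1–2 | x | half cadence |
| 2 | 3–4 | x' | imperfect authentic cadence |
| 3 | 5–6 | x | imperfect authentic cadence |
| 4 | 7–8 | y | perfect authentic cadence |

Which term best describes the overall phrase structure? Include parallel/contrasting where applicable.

Four phrases in two halves: the first half (mm. 1-4) ends with an imperfect authentic cadence, the second (mm. 5–8) with a perfect authentic cadence — a large antecedent–consequent pair, i.e. a double period.
Phrase 3 begins with the same material as phrase 1, making it parallel.

parallel double period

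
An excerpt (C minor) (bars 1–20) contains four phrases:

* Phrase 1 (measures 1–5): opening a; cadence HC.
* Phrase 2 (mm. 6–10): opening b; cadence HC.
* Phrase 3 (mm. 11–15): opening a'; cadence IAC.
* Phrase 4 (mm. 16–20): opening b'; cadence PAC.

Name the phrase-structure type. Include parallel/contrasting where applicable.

parallel double period

Four phrases in two halves: the first half (bars 1–10) ends with a half cadence, the second (measures 11-20) with a perfect authentic cadence — a large antecedent–consequent pair, i.e. a double period.
Phrase 3 begins with the same material as phrase 1, making it parallel.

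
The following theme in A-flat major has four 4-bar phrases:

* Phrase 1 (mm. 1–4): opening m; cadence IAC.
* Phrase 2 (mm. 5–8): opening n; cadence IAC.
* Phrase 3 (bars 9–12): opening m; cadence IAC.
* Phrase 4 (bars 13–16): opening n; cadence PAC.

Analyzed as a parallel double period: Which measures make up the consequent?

measures 9–16

In a double period the four phrases pair into a large antecedent (phrases 1–2, ending imperfect authentic cadence) and a large consequent (phrases 3–4, ending perfect authentic cadence). The consequent spans mm. 9-16.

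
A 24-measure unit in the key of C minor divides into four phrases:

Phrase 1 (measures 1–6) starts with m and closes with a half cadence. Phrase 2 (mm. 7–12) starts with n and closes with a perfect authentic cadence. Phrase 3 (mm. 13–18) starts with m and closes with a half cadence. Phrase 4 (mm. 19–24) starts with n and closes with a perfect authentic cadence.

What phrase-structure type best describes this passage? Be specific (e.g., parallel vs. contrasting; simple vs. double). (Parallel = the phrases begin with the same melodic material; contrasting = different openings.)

repeated period

The cadence pattern HC–PAC–HC–PAC is weak–strong twice, and phrases 3–4 restate phrases 1–2: a period heard twice, not a double period (which would end weakly at phrase 2).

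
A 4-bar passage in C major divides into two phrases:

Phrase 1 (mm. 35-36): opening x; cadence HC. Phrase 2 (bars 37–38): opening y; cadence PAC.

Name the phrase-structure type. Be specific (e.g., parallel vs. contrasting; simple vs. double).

Phrase 1 ends with a half cadence (weaker) and phrase 2 with a perfect authentic cadence (stronger): antecedent + consequent = a period.
The two phrases open with different material (x / y), so the period is contrasting.

contrasting period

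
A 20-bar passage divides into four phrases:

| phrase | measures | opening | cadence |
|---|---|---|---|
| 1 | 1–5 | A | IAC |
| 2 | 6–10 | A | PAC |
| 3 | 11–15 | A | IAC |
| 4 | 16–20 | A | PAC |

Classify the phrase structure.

repeated period

The cadence pattern IAC–PAC–IAC–PAC is weak–strong twice, and phrases 3–4 restate phrases 1–2: a period heard twice, not a double period (which would end weakly at phrase 2).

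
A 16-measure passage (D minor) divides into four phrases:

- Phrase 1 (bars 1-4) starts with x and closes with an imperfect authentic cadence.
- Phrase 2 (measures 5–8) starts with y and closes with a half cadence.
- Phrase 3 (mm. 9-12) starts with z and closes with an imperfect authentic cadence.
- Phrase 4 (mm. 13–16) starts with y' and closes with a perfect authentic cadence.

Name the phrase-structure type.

Four phrases in two halves: the first half (bars 1–8) ends with a half cadence, the second (measures 9-16) with a perfect authentic cadence — a large antecedent–consequent pair, i.e. a double period.
Phrase 3 begins with different material from phrase 1, making it contrasting.

contrasting double period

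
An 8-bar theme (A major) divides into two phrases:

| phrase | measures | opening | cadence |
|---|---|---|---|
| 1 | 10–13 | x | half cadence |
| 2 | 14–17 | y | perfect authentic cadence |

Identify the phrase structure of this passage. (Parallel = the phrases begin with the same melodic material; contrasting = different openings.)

contrasting period

Phrase 1 ends with a half cadence (weaker) and phrase 2 with a perfect authentic cadence (stronger): antecedent + consequent = a period.
The two phrases open with different material (x / y), so the period is contrasting.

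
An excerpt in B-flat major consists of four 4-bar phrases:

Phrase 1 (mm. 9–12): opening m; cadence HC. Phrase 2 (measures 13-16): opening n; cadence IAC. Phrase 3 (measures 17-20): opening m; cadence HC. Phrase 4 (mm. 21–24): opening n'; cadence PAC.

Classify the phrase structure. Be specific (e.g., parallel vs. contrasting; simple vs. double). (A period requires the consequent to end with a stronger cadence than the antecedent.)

parallel double period

Four phrases in two halves: the first half (measures 9–16) ends with an imperfect authentic cadence, the second (mm. 17–24) with a perfect authentic cadence — a large antecedent–consequent pair, i.e. a double period.
Phrase 3 begins with the same material as phrase 1, making it parallel.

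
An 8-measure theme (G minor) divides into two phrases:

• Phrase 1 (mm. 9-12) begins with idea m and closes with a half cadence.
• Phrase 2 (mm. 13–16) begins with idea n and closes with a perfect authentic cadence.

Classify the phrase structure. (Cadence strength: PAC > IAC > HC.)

contrasting period

Phrase 1 ends with a half cadence (weaker) and phrase 2 with a perfect authentic cadence (stronger): antecedent + consequent = a period.
The two phrases open with different material (m / n), so the period is contrasting.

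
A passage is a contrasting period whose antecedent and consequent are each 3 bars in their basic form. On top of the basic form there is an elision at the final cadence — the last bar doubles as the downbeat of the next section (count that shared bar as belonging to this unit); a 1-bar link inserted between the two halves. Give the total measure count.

7 measures

Basic contrasting period: 3 + 3 = 6 bars.
6 (basic form) + 1 (link) = 7.
The elision shares a bar with the next section but does not change this unit's count.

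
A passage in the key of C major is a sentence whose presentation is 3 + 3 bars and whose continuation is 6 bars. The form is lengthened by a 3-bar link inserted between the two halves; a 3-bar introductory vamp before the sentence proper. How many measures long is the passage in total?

18 measures

Basic sentence: 3 + 3 + 6 = 12 bars.
12 (basic form) + 3 (link) + 3 (introduction) = 18.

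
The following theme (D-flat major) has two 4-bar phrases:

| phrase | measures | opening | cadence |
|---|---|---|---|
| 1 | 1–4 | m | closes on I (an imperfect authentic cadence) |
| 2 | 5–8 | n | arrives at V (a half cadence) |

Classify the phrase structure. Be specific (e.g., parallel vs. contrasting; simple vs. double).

The second phrase closes with a half cadence, which is not stronger than the first phrase's imperfect authentic cadence; without a weak→strong cadential pair there is no antecedent–consequent relationship, so this is a phrase group rather than a period.

phrase group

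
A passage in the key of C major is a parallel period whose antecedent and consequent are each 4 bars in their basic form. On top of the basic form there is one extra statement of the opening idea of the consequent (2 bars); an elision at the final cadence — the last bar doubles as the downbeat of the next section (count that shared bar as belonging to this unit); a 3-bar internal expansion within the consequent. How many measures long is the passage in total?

13 measures

Basic parallel period: 4 + 4 = 8 bars.
8 (basic form) + 2 (extra statement) + 3 (internal expansion) = 13.
The elision shares a bar with the next section but does not change this unit's count.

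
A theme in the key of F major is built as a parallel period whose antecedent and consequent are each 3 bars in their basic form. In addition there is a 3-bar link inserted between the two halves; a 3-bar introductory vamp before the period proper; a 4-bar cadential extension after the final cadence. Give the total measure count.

Basic parallel period: 3 + 3 = 6 bars.
6 (basic form) + 3 (link) + 3 (introduction) + 4 (cadential extension) = 16.

16 measures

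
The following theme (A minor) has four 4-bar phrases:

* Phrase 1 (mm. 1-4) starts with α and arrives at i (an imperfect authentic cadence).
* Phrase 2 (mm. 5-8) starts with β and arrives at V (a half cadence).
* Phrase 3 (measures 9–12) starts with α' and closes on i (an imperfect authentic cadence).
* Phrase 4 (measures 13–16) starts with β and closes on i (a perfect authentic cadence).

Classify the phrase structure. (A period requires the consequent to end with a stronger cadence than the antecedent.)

parallel double period

Four phrases in two halves: the first half (bars 1-8) ends with a half cadence, the second (mm. 9-16) with a perfect authentic cadence — a large antecedent–consequent pair, i.e. a double period.
Phrase 3 begins with the same material as phrase 1, making it parallel.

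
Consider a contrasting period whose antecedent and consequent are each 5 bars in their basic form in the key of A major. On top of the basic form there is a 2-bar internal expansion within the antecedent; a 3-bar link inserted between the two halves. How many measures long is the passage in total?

15 measures

Basic contrasting period: 5 + 5 = 10 bars.
10 (basic form) + 2 (internal expansion) + 3 (link) = 15.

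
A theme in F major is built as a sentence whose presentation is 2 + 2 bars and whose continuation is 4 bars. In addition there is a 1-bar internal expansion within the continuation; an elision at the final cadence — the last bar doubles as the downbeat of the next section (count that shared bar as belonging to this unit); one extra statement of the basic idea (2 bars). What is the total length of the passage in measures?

11 measures

Basic sentence: 2 + 2 + 4 = 8 bars.
8 (basic form) + 1 (internal expansion) + 2 (extra statement) = 11.
The elision shares a bar with the next section but does not change this unit's count.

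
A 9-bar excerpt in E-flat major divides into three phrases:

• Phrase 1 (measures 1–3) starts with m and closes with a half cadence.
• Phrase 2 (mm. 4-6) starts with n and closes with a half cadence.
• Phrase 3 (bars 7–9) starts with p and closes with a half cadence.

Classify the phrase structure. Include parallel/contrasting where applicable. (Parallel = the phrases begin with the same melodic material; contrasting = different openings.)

The final phrase closes with a half cadence, which is not stronger than the preceding half cadence; the 3 phrases lack an overall antecedent–consequent design and so form a phrase group.

phrase group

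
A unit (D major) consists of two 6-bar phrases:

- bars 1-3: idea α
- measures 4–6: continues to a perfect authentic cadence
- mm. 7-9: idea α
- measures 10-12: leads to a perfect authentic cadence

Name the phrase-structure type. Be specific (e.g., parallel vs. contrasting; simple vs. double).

Both phrases have the same opening (α) and the same cadence (perfect authentic cadence): the second is a restatement, not a consequent, so this is a repeated phrase rather than a period.

repeated phrase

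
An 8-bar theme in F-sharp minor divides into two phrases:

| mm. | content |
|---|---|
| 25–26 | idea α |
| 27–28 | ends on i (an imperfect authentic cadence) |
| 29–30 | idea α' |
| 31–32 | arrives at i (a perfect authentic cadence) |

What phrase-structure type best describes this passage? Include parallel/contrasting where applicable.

parallel period

Phrase 1 ends with an imperfect authentic cadence (weaker) and phrase 2 with a perfect authentic cadence (stronger): antecedent + consequent = a period.
The two phrases open with the same material (α / α'), so the period is parallel.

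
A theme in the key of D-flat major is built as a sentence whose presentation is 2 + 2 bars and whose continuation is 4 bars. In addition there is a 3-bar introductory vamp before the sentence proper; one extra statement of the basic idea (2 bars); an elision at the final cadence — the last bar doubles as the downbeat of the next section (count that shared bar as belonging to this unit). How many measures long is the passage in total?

13 measures

Basic sentence: 2 + 2 + 4 = 8 bars.
8 (basic form) + 3 (introduction) + 2 (extra statement) = 13.
The elision shares a bar with the next section but does not change this unit's count.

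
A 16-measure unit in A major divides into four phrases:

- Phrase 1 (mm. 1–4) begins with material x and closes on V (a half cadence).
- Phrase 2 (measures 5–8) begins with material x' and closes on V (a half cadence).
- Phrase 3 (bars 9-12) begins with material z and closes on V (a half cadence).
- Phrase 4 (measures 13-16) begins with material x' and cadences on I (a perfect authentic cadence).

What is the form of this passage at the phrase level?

Four phrases in two halves: the first half (mm. 1–8) ends with a half cadence, the second (mm. 9–16) with a perfect authentic cadence — a large antecedent–consequent pair, i.e. a double period.
Phrase 3 begins with different material from phrase 1, making it contrasting.

contrasting double period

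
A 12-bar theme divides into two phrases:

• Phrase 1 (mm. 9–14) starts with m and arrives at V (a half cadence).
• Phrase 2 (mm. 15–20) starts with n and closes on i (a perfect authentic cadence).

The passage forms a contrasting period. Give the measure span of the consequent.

measures 15–20

The phrase ending with the weaker cadence (half cadence) is the antecedent; the one ending more conclusively (perfect authentic cadence) is the consequent. The consequent is measures 15–20.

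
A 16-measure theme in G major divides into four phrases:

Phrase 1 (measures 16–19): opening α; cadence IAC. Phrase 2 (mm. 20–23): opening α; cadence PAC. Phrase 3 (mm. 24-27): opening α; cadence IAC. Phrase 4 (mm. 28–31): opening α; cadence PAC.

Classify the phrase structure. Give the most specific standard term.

repeated period

The cadence pattern IAC–PAC–IAC–PAC is weak–strong twice, and phrases 3–4 restate phrases 1–2: a period heard twice, not a double period (which would end weakly at phrase 2).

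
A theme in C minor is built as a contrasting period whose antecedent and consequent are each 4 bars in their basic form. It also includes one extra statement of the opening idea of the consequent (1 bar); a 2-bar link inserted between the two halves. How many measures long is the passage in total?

11 measures

Basic contrasting period: 4 + 4 = 8 bars.
8 (basic form) + 1 (extra statement) + 2 (link) = 11.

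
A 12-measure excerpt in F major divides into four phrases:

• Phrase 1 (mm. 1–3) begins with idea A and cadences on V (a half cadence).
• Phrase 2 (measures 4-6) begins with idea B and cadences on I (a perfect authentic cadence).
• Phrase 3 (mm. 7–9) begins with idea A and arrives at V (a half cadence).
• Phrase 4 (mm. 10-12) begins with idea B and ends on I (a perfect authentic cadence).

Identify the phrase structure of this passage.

The cadence pattern HC–PAC–HC–PAC is weak–strong twice, and phrases 3–4 restate phrases 1–2: a period heard twice, not a double period (which would end weakly at phrase 2).

repeated period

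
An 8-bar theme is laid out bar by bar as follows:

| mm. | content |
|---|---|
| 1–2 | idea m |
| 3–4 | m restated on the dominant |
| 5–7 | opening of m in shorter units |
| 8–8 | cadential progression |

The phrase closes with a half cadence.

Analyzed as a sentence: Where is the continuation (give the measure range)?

measures 5–8

After the presentation (mm. 1-4), the continuation covers the fragmentation through the cadence: measures 5–8.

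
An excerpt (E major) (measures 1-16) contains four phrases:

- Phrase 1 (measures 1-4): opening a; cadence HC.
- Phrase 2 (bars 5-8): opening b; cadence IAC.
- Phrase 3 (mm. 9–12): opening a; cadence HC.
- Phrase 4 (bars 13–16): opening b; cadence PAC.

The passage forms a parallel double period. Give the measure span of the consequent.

measures 9–16

In a double period the four phrases pair into a large antecedent (phrases 1–2, ending imperfect authentic cadence) and a large consequent (phrases 3–4, ending perfect authentic cadence). The consequent spans mm. 9-16.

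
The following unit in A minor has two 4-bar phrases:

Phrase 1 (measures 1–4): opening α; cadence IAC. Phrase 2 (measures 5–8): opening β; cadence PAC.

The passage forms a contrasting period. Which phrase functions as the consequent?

phrase 2

The phrase ending with the weaker cadence (imperfect authentic cadence) is the antecedent; the one ending more conclusively (perfect authentic cadence) is the consequent. The consequent is phrase 2.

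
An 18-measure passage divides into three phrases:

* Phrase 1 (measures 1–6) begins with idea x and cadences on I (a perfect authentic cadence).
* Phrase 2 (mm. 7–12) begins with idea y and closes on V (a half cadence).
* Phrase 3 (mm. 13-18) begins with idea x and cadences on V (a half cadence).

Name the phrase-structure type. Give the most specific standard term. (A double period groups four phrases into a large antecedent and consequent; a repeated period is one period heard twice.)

phrase group

The final phrase closes with a half cadence, which is not stronger than the preceding half cadence; the 3 phrases lack an overall antecedent–consequent design and so form a phrase group.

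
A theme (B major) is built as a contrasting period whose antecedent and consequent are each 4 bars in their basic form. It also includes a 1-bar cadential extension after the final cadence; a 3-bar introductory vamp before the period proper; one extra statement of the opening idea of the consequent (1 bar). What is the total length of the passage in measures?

Basic contrasting period: 4 + 4 = 8 bars.
8 (basic form) + 1 (cadential extension) + 3 (introduction) + 1 (extra statement) = 13.

13 measures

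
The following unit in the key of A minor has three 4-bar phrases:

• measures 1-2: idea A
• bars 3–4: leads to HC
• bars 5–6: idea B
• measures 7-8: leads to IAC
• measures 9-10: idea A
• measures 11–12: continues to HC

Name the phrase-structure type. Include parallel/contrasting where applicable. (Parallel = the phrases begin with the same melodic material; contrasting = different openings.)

The final phrase closes with a half cadence, which is not stronger than the preceding imperfect authentic cadence; the 3 phrases lack an overall antecedent–consequent design and so form a phrase group.

phrase group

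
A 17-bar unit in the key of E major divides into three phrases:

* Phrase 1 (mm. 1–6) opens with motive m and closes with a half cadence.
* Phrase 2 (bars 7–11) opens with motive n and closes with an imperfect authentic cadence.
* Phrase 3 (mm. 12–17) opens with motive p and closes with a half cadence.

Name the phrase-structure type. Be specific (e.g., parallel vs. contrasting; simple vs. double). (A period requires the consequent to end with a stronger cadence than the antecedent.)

The final phrase closes with a half cadence, which is not stronger than the preceding imperfect authentic cadence; the 3 phrases lack an overall antecedent–consequent design and so form a phrase group.

phrase group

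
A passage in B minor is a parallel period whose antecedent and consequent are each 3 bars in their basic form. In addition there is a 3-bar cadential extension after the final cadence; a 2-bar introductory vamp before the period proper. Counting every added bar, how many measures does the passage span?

11 measures

Basic parallel period: 3 + 3 = 6 bars.
6 (basic form) + 3 (cadential extension) + 2 (introduction) = 11.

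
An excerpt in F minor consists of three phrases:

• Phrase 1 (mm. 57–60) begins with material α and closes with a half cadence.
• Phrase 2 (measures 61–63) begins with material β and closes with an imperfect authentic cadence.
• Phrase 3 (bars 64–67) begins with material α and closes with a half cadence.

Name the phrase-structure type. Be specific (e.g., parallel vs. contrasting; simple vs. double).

The final phrase closes with a half cadence, which is not stronger than the preceding imperfect authentic cadence; the 3 phrases lack an overall antecedent–consequent design and so form a phrase group.

phrase group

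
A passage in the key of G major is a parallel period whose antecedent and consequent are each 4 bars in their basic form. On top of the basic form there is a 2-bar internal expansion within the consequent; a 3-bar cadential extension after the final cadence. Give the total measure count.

13 measures

Basic parallel period: 4 + 4 = 8 bars.
8 (basic form) + 2 (internal expansion) + 3 (cadential extension) = 13.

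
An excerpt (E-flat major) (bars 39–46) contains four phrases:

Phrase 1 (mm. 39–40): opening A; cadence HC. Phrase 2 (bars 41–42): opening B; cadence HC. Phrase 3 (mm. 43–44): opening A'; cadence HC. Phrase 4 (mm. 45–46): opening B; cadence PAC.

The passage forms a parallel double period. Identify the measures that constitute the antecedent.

measures 39–42

In a double period the four phrases pair into a large antecedent (phrases 1–2, ending half cadence) and a large consequent (phrases 3–4, ending perfect authentic cadence). The antecedent spans measures 39–42.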